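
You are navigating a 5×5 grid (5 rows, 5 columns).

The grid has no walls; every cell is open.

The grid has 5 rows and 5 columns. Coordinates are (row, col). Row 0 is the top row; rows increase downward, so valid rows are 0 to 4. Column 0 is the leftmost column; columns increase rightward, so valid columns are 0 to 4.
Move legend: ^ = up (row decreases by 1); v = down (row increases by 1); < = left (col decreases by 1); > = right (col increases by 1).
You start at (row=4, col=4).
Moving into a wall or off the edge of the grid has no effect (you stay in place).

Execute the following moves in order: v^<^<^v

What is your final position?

Start: (row=4, col=4)
  v (down): blocked, stay at (row=4, col=4)
  ^ (up): (row=4, col=4) -> (row=3, col=4)
  < (left): (row=3, col=4) -> (row=3, col=3)
  ^ (up): (row=3, col=3) -> (row=2, col=3)
  < (left): (row=2, col=3) -> (row=2, col=2)
  ^ (up): (row=2, col=2) -> (row=1, col=2)
  v (down): (row=1, col=2) -> (row=2, col=2)
Final: (row=2, col=2)

Answer: Final position: (row=2, col=2)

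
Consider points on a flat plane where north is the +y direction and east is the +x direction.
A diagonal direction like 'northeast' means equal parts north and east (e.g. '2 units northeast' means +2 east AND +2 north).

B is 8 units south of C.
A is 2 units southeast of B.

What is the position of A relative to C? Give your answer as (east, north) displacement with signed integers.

Answer: A is at (east=2, north=-10) relative to C.

Derivation:
Place C at the origin (east=0, north=0).
  B is 8 units south of C: delta (east=+0, north=-8); B at (east=0, north=-8).
  A is 2 units southeast of B: delta (east=+2, north=-2); A at (east=2, north=-10).
Therefore A relative to C: (east=2, north=-10).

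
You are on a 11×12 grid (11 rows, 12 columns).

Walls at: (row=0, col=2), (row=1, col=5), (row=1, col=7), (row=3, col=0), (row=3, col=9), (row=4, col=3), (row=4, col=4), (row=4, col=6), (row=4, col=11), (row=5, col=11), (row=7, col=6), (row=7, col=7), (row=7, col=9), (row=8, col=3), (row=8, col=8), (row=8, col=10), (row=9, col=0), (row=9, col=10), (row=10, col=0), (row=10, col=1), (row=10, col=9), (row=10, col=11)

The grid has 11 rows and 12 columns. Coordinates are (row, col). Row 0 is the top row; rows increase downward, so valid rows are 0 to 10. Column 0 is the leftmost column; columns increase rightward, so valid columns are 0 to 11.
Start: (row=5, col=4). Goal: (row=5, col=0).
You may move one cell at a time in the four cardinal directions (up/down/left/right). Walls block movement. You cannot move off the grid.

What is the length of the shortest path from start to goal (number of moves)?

Answer: Shortest path length: 4

Derivation:
BFS from (row=5, col=4) until reaching (row=5, col=0):
  Distance 0: (row=5, col=4)
  Distance 1: (row=5, col=3), (row=5, col=5), (row=6, col=4)
  Distance 2: (row=4, col=5), (row=5, col=2), (row=5, col=6), (row=6, col=3), (row=6, col=5), (row=7, col=4)
  Distance 3: (row=3, col=5), (row=4, col=2), (row=5, col=1), (row=5, col=7), (row=6, col=2), (row=6, col=6), (row=7, col=3), (row=7, col=5), (row=8, col=4)
  Distance 4: (row=2, col=5), (row=3, col=2), (row=3, col=4), (row=3, col=6), (row=4, col=1), (row=4, col=7), (row=5, col=0), (row=5, col=8), (row=6, col=1), (row=6, col=7), (row=7, col=2), (row=8, col=5), (row=9, col=4)  <- goal reached here
One shortest path (4 moves): (row=5, col=4) -> (row=5, col=3) -> (row=5, col=2) -> (row=5, col=1) -> (row=5, col=0)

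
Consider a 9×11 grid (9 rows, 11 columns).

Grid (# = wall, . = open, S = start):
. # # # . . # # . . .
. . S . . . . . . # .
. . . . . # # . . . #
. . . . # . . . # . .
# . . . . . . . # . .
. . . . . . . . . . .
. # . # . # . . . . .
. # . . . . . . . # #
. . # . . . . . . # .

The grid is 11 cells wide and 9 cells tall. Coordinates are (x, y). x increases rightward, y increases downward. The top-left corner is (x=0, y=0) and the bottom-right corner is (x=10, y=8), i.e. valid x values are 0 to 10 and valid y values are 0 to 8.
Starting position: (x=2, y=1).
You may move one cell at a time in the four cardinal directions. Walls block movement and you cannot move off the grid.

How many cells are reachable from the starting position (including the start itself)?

BFS flood-fill from (x=2, y=1):
  Distance 0: (x=2, y=1)
  Distance 1: (x=1, y=1), (x=3, y=1), (x=2, y=2)
  Distance 2: (x=0, y=1), (x=4, y=1), (x=1, y=2), (x=3, y=2), (x=2, y=3)
  Distance 3: (x=0, y=0), (x=4, y=0), (x=5, y=1), (x=0, y=2), (x=4, y=2), (x=1, y=3), (x=3, y=3), (x=2, y=4)
  Distance 4: (x=5, y=0), (x=6, y=1), (x=0, y=3), (x=1, y=4), (x=3, y=4), (x=2, y=5)
  Distance 5: (x=7, y=1), (x=4, y=4), (x=1, y=5), (x=3, y=5), (x=2, y=6)
  Distance 6: (x=8, y=1), (x=7, y=2), (x=5, y=4), (x=0, y=5), (x=4, y=5), (x=2, y=7)
  Distance 7: (x=8, y=0), (x=8, y=2), (x=5, y=3), (x=7, y=3), (x=6, y=4), (x=5, y=5), (x=0, y=6), (x=4, y=6), (x=3, y=7)
  Distance 8: (x=9, y=0), (x=9, y=2), (x=6, y=3), (x=7, y=4), (x=6, y=5), (x=0, y=7), (x=4, y=7), (x=3, y=8)
  Distance 9: (x=10, y=0), (x=9, y=3), (x=7, y=5), (x=6, y=6), (x=5, y=7), (x=0, y=8), (x=4, y=8)
  Distance 10: (x=10, y=1), (x=10, y=3), (x=9, y=4), (x=8, y=5), (x=7, y=6), (x=6, y=7), (x=1, y=8), (x=5, y=8)
  Distance 11: (x=10, y=4), (x=9, y=5), (x=8, y=6), (x=7, y=7), (x=6, y=8)
  Distance 12: (x=10, y=5), (x=9, y=6), (x=8, y=7), (x=7, y=8)
  Distance 13: (x=10, y=6), (x=8, y=8)
Total reachable: 77 (grid has 78 open cells total)

Answer: Reachable cells: 77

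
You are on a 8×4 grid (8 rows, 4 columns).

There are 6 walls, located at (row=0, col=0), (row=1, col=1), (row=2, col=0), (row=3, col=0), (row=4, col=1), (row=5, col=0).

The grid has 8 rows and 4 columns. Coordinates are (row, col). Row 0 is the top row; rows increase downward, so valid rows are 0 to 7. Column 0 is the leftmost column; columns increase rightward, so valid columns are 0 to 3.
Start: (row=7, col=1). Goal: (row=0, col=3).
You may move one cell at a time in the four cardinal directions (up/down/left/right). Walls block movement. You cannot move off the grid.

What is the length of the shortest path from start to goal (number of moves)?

Answer: Shortest path length: 9

Derivation:
BFS from (row=7, col=1) until reaching (row=0, col=3):
  Distance 0: (row=7, col=1)
  Distance 1: (row=6, col=1), (row=7, col=0), (row=7, col=2)
  Distance 2: (row=5, col=1), (row=6, col=0), (row=6, col=2), (row=7, col=3)
  Distance 3: (row=5, col=2), (row=6, col=3)
  Distance 4: (row=4, col=2), (row=5, col=3)
  Distance 5: (row=3, col=2), (row=4, col=3)
  Distance 6: (row=2, col=2), (row=3, col=1), (row=3, col=3)
  Distance 7: (row=1, col=2), (row=2, col=1), (row=2, col=3)
  Distance 8: (row=0, col=2), (row=1, col=3)
  Distance 9: (row=0, col=1), (row=0, col=3)  <- goal reached here
One shortest path (9 moves): (row=7, col=1) -> (row=7, col=2) -> (row=7, col=3) -> (row=6, col=3) -> (row=5, col=3) -> (row=4, col=3) -> (row=3, col=3) -> (row=2, col=3) -> (row=1, col=3) -> (row=0, col=3)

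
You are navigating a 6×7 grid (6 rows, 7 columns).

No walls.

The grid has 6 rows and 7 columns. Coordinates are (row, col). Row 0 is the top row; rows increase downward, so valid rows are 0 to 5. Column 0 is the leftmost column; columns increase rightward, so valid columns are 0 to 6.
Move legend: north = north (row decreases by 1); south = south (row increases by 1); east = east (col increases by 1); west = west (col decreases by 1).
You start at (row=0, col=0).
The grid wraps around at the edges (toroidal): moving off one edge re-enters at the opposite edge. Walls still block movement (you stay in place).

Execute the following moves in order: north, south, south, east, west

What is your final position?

Start: (row=0, col=0)
  north (north): (row=0, col=0) -> (row=5, col=0)
  south (south): (row=5, col=0) -> (row=0, col=0)
  south (south): (row=0, col=0) -> (row=1, col=0)
  east (east): (row=1, col=0) -> (row=1, col=1)
  west (west): (row=1, col=1) -> (row=1, col=0)
Final: (row=1, col=0)

Answer: Final position: (row=1, col=0)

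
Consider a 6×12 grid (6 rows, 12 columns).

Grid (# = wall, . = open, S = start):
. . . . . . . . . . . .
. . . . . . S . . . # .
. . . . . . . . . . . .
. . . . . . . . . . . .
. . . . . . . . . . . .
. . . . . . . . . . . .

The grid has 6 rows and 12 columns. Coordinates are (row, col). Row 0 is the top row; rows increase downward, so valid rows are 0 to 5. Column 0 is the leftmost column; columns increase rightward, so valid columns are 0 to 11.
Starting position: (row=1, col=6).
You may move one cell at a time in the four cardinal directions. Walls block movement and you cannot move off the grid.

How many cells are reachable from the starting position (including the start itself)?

BFS flood-fill from (row=1, col=6):
  Distance 0: (row=1, col=6)
  Distance 1: (row=0, col=6), (row=1, col=5), (row=1, col=7), (row=2, col=6)
  Distance 2: (row=0, col=5), (row=0, col=7), (row=1, col=4), (row=1, col=8), (row=2, col=5), (row=2, col=7), (row=3, col=6)
  Distance 3: (row=0, col=4), (row=0, col=8), (row=1, col=3), (row=1, col=9), (row=2, col=4), (row=2, col=8), (row=3, col=5), (row=3, col=7), (row=4, col=6)
  Distance 4: (row=0, col=3), (row=0, col=9), (row=1, col=2), (row=2, col=3), (row=2, col=9), (row=3, col=4), (row=3, col=8), (row=4, col=5), (row=4, col=7), (row=5, col=6)
  Distance 5: (row=0, col=2), (row=0, col=10), (row=1, col=1), (row=2, col=2), (row=2, col=10), (row=3, col=3), (row=3, col=9), (row=4, col=4), (row=4, col=8), (row=5, col=5), (row=5, col=7)
  Distance 6: (row=0, col=1), (row=0, col=11), (row=1, col=0), (row=2, col=1), (row=2, col=11), (row=3, col=2), (row=3, col=10), (row=4, col=3), (row=4, col=9), (row=5, col=4), (row=5, col=8)
  Distance 7: (row=0, col=0), (row=1, col=11), (row=2, col=0), (row=3, col=1), (row=3, col=11), (row=4, col=2), (row=4, col=10), (row=5, col=3), (row=5, col=9)
  Distance 8: (row=3, col=0), (row=4, col=1), (row=4, col=11), (row=5, col=2), (row=5, col=10)
  Distance 9: (row=4, col=0), (row=5, col=1), (row=5, col=11)
  Distance 10: (row=5, col=0)
Total reachable: 71 (grid has 71 open cells total)

Answer: Reachable cells: 71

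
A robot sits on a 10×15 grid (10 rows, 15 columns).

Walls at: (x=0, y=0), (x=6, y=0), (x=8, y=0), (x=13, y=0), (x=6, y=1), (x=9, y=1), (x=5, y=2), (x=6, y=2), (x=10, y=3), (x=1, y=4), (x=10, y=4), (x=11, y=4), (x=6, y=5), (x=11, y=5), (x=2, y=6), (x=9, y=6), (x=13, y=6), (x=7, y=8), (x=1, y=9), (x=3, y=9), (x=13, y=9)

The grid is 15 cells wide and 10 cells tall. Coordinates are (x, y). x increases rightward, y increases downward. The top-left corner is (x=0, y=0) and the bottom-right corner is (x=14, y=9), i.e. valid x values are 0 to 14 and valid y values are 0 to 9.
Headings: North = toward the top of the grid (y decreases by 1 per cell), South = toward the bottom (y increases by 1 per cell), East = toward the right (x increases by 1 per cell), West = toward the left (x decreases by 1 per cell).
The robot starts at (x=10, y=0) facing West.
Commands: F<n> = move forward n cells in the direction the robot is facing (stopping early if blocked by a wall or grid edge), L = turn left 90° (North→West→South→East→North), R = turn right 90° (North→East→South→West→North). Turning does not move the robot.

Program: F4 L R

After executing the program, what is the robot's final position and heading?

Answer: Final position: (x=9, y=0), facing West

Derivation:
Start: (x=10, y=0), facing West
  F4: move forward 1/4 (blocked), now at (x=9, y=0)
  L: turn left, now facing South
  R: turn right, now facing West
Final: (x=9, y=0), facing West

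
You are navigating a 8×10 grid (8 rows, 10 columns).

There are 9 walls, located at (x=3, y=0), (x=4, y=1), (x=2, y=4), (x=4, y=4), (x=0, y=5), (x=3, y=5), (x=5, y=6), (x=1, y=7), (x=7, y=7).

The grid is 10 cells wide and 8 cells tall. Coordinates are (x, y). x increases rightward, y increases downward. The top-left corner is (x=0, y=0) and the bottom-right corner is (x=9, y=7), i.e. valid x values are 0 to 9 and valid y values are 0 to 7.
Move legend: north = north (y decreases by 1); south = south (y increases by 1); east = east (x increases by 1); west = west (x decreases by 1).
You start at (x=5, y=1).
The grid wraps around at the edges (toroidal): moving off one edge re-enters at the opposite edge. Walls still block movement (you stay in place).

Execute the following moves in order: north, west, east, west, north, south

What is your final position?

Answer: Final position: (x=4, y=0)

Derivation:
Start: (x=5, y=1)
  north (north): (x=5, y=1) -> (x=5, y=0)
  west (west): (x=5, y=0) -> (x=4, y=0)
  east (east): (x=4, y=0) -> (x=5, y=0)
  west (west): (x=5, y=0) -> (x=4, y=0)
  north (north): (x=4, y=0) -> (x=4, y=7)
  south (south): (x=4, y=7) -> (x=4, y=0)
Final: (x=4, y=0)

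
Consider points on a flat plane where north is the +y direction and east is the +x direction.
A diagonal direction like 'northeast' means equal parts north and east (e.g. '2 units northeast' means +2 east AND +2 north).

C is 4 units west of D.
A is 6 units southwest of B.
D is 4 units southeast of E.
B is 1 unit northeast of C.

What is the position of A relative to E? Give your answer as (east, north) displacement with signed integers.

Place E at the origin (east=0, north=0).
  D is 4 units southeast of E: delta (east=+4, north=-4); D at (east=4, north=-4).
  C is 4 units west of D: delta (east=-4, north=+0); C at (east=0, north=-4).
  B is 1 unit northeast of C: delta (east=+1, north=+1); B at (east=1, north=-3).
  A is 6 units southwest of B: delta (east=-6, north=-6); A at (east=-5, north=-9).
Therefore A relative to E: (east=-5, north=-9).

Answer: A is at (east=-5, north=-9) relative to E.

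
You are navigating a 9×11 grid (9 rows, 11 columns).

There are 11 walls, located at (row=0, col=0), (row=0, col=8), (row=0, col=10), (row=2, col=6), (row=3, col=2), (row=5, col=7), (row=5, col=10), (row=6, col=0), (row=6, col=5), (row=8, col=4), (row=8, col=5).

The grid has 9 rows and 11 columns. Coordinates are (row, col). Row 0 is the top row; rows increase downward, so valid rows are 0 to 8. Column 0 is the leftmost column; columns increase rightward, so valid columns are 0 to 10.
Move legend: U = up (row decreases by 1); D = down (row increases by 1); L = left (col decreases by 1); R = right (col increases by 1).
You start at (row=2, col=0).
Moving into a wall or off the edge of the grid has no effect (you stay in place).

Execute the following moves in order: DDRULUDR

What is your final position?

Answer: Final position: (row=3, col=1)

Derivation:
Start: (row=2, col=0)
  D (down): (row=2, col=0) -> (row=3, col=0)
  D (down): (row=3, col=0) -> (row=4, col=0)
  R (right): (row=4, col=0) -> (row=4, col=1)
  U (up): (row=4, col=1) -> (row=3, col=1)
  L (left): (row=3, col=1) -> (row=3, col=0)
  U (up): (row=3, col=0) -> (row=2, col=0)
  D (down): (row=2, col=0) -> (row=3, col=0)
  R (right): (row=3, col=0) -> (row=3, col=1)
Final: (row=3, col=1)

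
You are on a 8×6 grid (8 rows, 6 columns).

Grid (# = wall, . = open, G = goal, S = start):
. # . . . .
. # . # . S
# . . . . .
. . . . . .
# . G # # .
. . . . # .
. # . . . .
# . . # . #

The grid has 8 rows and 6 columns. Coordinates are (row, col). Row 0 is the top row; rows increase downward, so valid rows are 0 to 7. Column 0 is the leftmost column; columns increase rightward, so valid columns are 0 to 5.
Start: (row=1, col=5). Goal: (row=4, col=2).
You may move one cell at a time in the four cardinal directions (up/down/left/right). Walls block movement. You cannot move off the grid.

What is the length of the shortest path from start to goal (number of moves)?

BFS from (row=1, col=5) until reaching (row=4, col=2):
  Distance 0: (row=1, col=5)
  Distance 1: (row=0, col=5), (row=1, col=4), (row=2, col=5)
  Distance 2: (row=0, col=4), (row=2, col=4), (row=3, col=5)
  Distance 3: (row=0, col=3), (row=2, col=3), (row=3, col=4), (row=4, col=5)
  Distance 4: (row=0, col=2), (row=2, col=2), (row=3, col=3), (row=5, col=5)
  Distance 5: (row=1, col=2), (row=2, col=1), (row=3, col=2), (row=6, col=5)
  Distance 6: (row=3, col=1), (row=4, col=2), (row=6, col=4)  <- goal reached here
One shortest path (6 moves): (row=1, col=5) -> (row=1, col=4) -> (row=2, col=4) -> (row=2, col=3) -> (row=2, col=2) -> (row=3, col=2) -> (row=4, col=2)

Answer: Shortest path length: 6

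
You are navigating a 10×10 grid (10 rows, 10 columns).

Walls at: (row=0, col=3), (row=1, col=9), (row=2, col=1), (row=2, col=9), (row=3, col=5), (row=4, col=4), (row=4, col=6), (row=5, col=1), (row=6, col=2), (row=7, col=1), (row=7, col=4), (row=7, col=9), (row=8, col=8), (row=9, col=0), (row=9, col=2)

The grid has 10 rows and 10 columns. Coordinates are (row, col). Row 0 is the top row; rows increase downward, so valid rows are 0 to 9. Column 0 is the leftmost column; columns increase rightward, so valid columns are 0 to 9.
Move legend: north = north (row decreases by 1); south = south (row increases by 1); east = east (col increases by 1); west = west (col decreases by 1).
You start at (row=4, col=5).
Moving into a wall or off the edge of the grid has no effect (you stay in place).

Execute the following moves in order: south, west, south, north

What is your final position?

Answer: Final position: (row=5, col=4)

Derivation:
Start: (row=4, col=5)
  south (south): (row=4, col=5) -> (row=5, col=5)
  west (west): (row=5, col=5) -> (row=5, col=4)
  south (south): (row=5, col=4) -> (row=6, col=4)
  north (north): (row=6, col=4) -> (row=5, col=4)
Final: (row=5, col=4)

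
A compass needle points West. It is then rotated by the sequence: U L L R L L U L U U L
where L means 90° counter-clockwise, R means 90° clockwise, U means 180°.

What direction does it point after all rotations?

Answer: Final heading: South

Derivation:
Start: West
  U (U-turn (180°)) -> East
  L (left (90° counter-clockwise)) -> North
  L (left (90° counter-clockwise)) -> West
  R (right (90° clockwise)) -> North
  L (left (90° counter-clockwise)) -> West
  L (left (90° counter-clockwise)) -> South
  U (U-turn (180°)) -> North
  L (left (90° counter-clockwise)) -> West
  U (U-turn (180°)) -> East
  U (U-turn (180°)) -> West
  L (left (90° counter-clockwise)) -> South
Final: South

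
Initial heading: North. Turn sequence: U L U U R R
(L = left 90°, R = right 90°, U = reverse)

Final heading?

Answer: Final heading: West

Derivation:
Start: North
  U (U-turn (180°)) -> South
  L (left (90° counter-clockwise)) -> East
  U (U-turn (180°)) -> West
  U (U-turn (180°)) -> East
  R (right (90° clockwise)) -> South
  R (right (90° clockwise)) -> West
Final: West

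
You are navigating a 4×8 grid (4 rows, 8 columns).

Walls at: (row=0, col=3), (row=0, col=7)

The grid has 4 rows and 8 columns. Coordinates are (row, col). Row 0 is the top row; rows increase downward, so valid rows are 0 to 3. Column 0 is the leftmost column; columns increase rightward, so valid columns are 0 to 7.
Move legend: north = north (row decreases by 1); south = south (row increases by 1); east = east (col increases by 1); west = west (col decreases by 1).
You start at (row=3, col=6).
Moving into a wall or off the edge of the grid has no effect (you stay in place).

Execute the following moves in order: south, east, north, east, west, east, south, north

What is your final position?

Answer: Final position: (row=2, col=7)

Derivation:
Start: (row=3, col=6)
  south (south): blocked, stay at (row=3, col=6)
  east (east): (row=3, col=6) -> (row=3, col=7)
  north (north): (row=3, col=7) -> (row=2, col=7)
  east (east): blocked, stay at (row=2, col=7)
  west (west): (row=2, col=7) -> (row=2, col=6)
  east (east): (row=2, col=6) -> (row=2, col=7)
  south (south): (row=2, col=7) -> (row=3, col=7)
  north (north): (row=3, col=7) -> (row=2, col=7)
Final: (row=2, col=7)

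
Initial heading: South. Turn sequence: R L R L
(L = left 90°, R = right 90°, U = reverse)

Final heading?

Answer: Final heading: South

Derivation:
Start: South
  R (right (90° clockwise)) -> West
  L (left (90° counter-clockwise)) -> South
  R (right (90° clockwise)) -> West
  L (left (90° counter-clockwise)) -> South
Final: South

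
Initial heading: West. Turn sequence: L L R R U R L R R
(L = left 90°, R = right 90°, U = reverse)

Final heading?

Answer: Final heading: West

Derivation:
Start: West
  L (left (90° counter-clockwise)) -> South
  L (left (90° counter-clockwise)) -> East
  R (right (90° clockwise)) -> South
  R (right (90° clockwise)) -> West
  U (U-turn (180°)) -> East
  R (right (90° clockwise)) -> South
  L (left (90° counter-clockwise)) -> East
  R (right (90° clockwise)) -> South
  R (right (90° clockwise)) -> West
Final: West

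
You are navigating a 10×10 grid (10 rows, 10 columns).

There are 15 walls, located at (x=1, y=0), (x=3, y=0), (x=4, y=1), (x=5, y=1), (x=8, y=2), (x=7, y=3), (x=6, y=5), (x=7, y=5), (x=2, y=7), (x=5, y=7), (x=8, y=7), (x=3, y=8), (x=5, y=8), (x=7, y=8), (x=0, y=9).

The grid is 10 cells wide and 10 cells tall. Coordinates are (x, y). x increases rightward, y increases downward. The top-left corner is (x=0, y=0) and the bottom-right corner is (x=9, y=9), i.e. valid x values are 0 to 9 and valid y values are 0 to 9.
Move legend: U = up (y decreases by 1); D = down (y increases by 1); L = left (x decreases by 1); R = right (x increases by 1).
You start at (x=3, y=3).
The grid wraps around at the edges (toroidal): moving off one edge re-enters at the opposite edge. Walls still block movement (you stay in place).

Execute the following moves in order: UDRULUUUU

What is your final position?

Start: (x=3, y=3)
  U (up): (x=3, y=3) -> (x=3, y=2)
  D (down): (x=3, y=2) -> (x=3, y=3)
  R (right): (x=3, y=3) -> (x=4, y=3)
  U (up): (x=4, y=3) -> (x=4, y=2)
  L (left): (x=4, y=2) -> (x=3, y=2)
  U (up): (x=3, y=2) -> (x=3, y=1)
  [×3]U (up): blocked, stay at (x=3, y=1)
Final: (x=3, y=1)

Answer: Final position: (x=3, y=1)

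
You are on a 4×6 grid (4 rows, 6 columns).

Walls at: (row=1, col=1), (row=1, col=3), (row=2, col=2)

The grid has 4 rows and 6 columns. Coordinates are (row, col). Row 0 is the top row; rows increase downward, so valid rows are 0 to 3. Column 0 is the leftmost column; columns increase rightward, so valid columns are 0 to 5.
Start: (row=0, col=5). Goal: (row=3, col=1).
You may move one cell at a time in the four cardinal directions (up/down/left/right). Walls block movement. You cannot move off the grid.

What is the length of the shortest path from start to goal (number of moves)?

Answer: Shortest path length: 7

Derivation:
BFS from (row=0, col=5) until reaching (row=3, col=1):
  Distance 0: (row=0, col=5)
  Distance 1: (row=0, col=4), (row=1, col=5)
  Distance 2: (row=0, col=3), (row=1, col=4), (row=2, col=5)
  Distance 3: (row=0, col=2), (row=2, col=4), (row=3, col=5)
  Distance 4: (row=0, col=1), (row=1, col=2), (row=2, col=3), (row=3, col=4)
  Distance 5: (row=0, col=0), (row=3, col=3)
  Distance 6: (row=1, col=0), (row=3, col=2)
  Distance 7: (row=2, col=0), (row=3, col=1)  <- goal reached here
One shortest path (7 moves): (row=0, col=5) -> (row=0, col=4) -> (row=1, col=4) -> (row=2, col=4) -> (row=2, col=3) -> (row=3, col=3) -> (row=3, col=2) -> (row=3, col=1)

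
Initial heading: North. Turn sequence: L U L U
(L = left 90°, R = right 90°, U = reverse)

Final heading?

Answer: Final heading: South

Derivation:
Start: North
  L (left (90° counter-clockwise)) -> West
  U (U-turn (180°)) -> East
  L (left (90° counter-clockwise)) -> North
  U (U-turn (180°)) -> South
Final: South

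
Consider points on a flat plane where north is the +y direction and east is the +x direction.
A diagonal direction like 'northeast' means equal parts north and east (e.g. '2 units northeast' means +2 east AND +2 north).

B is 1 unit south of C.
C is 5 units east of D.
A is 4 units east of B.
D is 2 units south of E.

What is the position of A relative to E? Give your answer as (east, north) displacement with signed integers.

Place E at the origin (east=0, north=0).
  D is 2 units south of E: delta (east=+0, north=-2); D at (east=0, north=-2).
  C is 5 units east of D: delta (east=+5, north=+0); C at (east=5, north=-2).
  B is 1 unit south of C: delta (east=+0, north=-1); B at (east=5, north=-3).
  A is 4 units east of B: delta (east=+4, north=+0); A at (east=9, north=-3).
Therefore A relative to E: (east=9, north=-3).

Answer: A is at (east=9, north=-3) relative to E.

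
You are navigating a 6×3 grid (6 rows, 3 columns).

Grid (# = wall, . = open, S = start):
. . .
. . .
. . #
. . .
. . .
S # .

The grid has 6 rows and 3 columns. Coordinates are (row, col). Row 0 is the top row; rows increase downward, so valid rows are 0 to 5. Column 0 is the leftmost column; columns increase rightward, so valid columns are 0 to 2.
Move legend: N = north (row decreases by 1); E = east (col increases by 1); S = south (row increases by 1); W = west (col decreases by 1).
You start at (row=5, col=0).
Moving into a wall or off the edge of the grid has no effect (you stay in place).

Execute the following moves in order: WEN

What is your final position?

Answer: Final position: (row=4, col=0)

Derivation:
Start: (row=5, col=0)
  W (west): blocked, stay at (row=5, col=0)
  E (east): blocked, stay at (row=5, col=0)
  N (north): (row=5, col=0) -> (row=4, col=0)
Final: (row=4, col=0)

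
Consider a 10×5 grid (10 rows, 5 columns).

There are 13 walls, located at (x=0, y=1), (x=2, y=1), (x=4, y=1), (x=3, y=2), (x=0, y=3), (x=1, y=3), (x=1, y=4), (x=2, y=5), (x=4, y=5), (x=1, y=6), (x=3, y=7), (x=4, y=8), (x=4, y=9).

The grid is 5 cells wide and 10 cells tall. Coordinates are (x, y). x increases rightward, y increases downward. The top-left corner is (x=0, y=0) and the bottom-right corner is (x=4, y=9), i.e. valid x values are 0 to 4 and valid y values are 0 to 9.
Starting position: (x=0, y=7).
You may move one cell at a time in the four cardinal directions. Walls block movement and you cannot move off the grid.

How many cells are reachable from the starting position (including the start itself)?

Answer: Reachable cells: 37

Derivation:
BFS flood-fill from (x=0, y=7):
  Distance 0: (x=0, y=7)
  Distance 1: (x=0, y=6), (x=1, y=7), (x=0, y=8)
  Distance 2: (x=0, y=5), (x=2, y=7), (x=1, y=8), (x=0, y=9)
  Distance 3: (x=0, y=4), (x=1, y=5), (x=2, y=6), (x=2, y=8), (x=1, y=9)
  Distance 4: (x=3, y=6), (x=3, y=8), (x=2, y=9)
  Distance 5: (x=3, y=5), (x=4, y=6), (x=3, y=9)
  Distance 6: (x=3, y=4), (x=4, y=7)
  Distance 7: (x=3, y=3), (x=2, y=4), (x=4, y=4)
  Distance 8: (x=2, y=3), (x=4, y=3)
  Distance 9: (x=2, y=2), (x=4, y=2)
  Distance 10: (x=1, y=2)
  Distance 11: (x=1, y=1), (x=0, y=2)
  Distance 12: (x=1, y=0)
  Distance 13: (x=0, y=0), (x=2, y=0)
  Distance 14: (x=3, y=0)
  Distance 15: (x=4, y=0), (x=3, y=1)
Total reachable: 37 (grid has 37 open cells total)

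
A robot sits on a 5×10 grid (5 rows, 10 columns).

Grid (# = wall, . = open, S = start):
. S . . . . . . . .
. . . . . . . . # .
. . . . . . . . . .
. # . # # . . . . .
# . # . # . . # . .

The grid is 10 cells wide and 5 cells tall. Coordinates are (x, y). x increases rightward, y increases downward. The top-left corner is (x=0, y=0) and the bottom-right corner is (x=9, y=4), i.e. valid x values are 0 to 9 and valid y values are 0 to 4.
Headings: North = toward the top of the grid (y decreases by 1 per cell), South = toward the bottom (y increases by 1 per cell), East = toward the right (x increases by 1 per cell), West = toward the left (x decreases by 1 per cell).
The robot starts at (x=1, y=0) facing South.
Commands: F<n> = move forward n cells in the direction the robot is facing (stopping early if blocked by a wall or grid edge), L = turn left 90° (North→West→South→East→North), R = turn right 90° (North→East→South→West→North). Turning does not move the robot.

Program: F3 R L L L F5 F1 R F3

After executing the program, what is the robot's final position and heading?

Answer: Final position: (x=4, y=0), facing East

Derivation:
Start: (x=1, y=0), facing South
  F3: move forward 2/3 (blocked), now at (x=1, y=2)
  R: turn right, now facing West
  L: turn left, now facing South
  L: turn left, now facing East
  L: turn left, now facing North
  F5: move forward 2/5 (blocked), now at (x=1, y=0)
  F1: move forward 0/1 (blocked), now at (x=1, y=0)
  R: turn right, now facing East
  F3: move forward 3, now at (x=4, y=0)
Final: (x=4, y=0), facing East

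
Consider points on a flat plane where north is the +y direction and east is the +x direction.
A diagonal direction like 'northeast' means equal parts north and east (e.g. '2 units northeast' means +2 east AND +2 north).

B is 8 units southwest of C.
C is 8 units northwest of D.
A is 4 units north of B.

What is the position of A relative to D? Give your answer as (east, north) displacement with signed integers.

Answer: A is at (east=-16, north=4) relative to D.

Derivation:
Place D at the origin (east=0, north=0).
  C is 8 units northwest of D: delta (east=-8, north=+8); C at (east=-8, north=8).
  B is 8 units southwest of C: delta (east=-8, north=-8); B at (east=-16, north=0).
  A is 4 units north of B: delta (east=+0, north=+4); A at (east=-16, north=4).
Therefore A relative to D: (east=-16, north=4).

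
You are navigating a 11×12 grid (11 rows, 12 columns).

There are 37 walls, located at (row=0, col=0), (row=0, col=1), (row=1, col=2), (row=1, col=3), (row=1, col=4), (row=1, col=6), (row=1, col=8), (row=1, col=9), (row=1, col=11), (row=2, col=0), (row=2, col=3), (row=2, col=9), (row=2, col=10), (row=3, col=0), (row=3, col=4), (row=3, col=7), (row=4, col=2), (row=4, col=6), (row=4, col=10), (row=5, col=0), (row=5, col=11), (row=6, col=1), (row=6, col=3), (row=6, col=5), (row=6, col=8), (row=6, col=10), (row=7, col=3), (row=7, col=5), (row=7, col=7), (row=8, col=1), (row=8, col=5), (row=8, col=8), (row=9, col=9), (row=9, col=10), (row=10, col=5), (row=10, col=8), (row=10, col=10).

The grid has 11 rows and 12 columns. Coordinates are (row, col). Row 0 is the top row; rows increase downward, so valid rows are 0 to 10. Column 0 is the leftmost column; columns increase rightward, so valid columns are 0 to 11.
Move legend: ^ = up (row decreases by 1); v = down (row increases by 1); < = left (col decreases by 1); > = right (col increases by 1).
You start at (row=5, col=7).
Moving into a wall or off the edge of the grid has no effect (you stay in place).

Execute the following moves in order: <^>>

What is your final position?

Start: (row=5, col=7)
  < (left): (row=5, col=7) -> (row=5, col=6)
  ^ (up): blocked, stay at (row=5, col=6)
  > (right): (row=5, col=6) -> (row=5, col=7)
  > (right): (row=5, col=7) -> (row=5, col=8)
Final: (row=5, col=8)

Answer: Final position: (row=5, col=8)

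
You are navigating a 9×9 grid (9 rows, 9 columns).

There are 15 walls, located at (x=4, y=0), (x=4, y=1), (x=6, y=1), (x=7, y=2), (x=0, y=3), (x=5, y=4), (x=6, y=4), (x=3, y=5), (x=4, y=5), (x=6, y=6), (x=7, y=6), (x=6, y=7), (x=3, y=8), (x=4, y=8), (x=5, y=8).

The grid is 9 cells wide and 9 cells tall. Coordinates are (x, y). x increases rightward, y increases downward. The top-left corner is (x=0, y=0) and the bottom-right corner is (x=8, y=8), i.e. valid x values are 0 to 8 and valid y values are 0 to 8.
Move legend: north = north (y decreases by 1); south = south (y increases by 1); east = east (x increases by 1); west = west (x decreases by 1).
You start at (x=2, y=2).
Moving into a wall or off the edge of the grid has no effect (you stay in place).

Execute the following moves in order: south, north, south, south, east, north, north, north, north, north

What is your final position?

Start: (x=2, y=2)
  south (south): (x=2, y=2) -> (x=2, y=3)
  north (north): (x=2, y=3) -> (x=2, y=2)
  south (south): (x=2, y=2) -> (x=2, y=3)
  south (south): (x=2, y=3) -> (x=2, y=4)
  east (east): (x=2, y=4) -> (x=3, y=4)
  north (north): (x=3, y=4) -> (x=3, y=3)
  north (north): (x=3, y=3) -> (x=3, y=2)
  north (north): (x=3, y=2) -> (x=3, y=1)
  north (north): (x=3, y=1) -> (x=3, y=0)
  north (north): blocked, stay at (x=3, y=0)
Final: (x=3, y=0)

Answer: Final position: (x=3, y=0)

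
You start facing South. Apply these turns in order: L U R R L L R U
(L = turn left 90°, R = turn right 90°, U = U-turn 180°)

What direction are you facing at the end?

Answer: Final heading: South

Derivation:
Start: South
  L (left (90° counter-clockwise)) -> East
  U (U-turn (180°)) -> West
  R (right (90° clockwise)) -> North
  R (right (90° clockwise)) -> East
  L (left (90° counter-clockwise)) -> North
  L (left (90° counter-clockwise)) -> West
  R (right (90° clockwise)) -> North
  U (U-turn (180°)) -> South
Final: South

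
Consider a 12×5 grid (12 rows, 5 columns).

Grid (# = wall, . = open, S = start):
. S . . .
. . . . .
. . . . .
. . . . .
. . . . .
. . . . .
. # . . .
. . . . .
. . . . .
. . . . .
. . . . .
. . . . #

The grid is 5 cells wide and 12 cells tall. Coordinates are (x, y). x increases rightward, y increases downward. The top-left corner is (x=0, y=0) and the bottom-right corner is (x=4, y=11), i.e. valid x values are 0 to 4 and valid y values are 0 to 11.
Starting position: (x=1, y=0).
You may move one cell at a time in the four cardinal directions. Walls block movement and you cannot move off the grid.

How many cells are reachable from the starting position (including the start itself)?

BFS flood-fill from (x=1, y=0):
  Distance 0: (x=1, y=0)
  Distance 1: (x=0, y=0), (x=2, y=0), (x=1, y=1)
  Distance 2: (x=3, y=0), (x=0, y=1), (x=2, y=1), (x=1, y=2)
  Distance 3: (x=4, y=0), (x=3, y=1), (x=0, y=2), (x=2, y=2), (x=1, y=3)
  Distance 4: (x=4, y=1), (x=3, y=2), (x=0, y=3), (x=2, y=3), (x=1, y=4)
  Distance 5: (x=4, y=2), (x=3, y=3), (x=0, y=4), (x=2, y=4), (x=1, y=5)
  Distance 6: (x=4, y=3), (x=3, y=4), (x=0, y=5), (x=2, y=5)
  Distance 7: (x=4, y=4), (x=3, y=5), (x=0, y=6), (x=2, y=6)
  Distance 8: (x=4, y=5), (x=3, y=6), (x=0, y=7), (x=2, y=7)
  Distance 9: (x=4, y=6), (x=1, y=7), (x=3, y=7), (x=0, y=8), (x=2, y=8)
  Distance 10: (x=4, y=7), (x=1, y=8), (x=3, y=8), (x=0, y=9), (x=2, y=9)
  Distance 11: (x=4, y=8), (x=1, y=9), (x=3, y=9), (x=0, y=10), (x=2, y=10)
  Distance 12: (x=4, y=9), (x=1, y=10), (x=3, y=10), (x=0, y=11), (x=2, y=11)
  Distance 13: (x=4, y=10), (x=1, y=11), (x=3, y=11)
Total reachable: 58 (grid has 58 open cells total)

Answer: Reachable cells: 58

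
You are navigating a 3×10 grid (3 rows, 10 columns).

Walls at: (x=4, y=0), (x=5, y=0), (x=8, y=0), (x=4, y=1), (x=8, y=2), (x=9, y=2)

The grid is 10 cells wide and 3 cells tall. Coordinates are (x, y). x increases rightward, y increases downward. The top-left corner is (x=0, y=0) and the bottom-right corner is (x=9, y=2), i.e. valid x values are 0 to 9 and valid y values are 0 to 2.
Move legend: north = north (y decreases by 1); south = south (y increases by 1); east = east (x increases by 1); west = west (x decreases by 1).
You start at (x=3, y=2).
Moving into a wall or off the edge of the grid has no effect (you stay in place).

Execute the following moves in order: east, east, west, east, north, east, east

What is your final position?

Answer: Final position: (x=7, y=1)

Derivation:
Start: (x=3, y=2)
  east (east): (x=3, y=2) -> (x=4, y=2)
  east (east): (x=4, y=2) -> (x=5, y=2)
  west (west): (x=5, y=2) -> (x=4, y=2)
  east (east): (x=4, y=2) -> (x=5, y=2)
  north (north): (x=5, y=2) -> (x=5, y=1)
  east (east): (x=5, y=1) -> (x=6, y=1)
  east (east): (x=6, y=1) -> (x=7, y=1)
Final: (x=7, y=1)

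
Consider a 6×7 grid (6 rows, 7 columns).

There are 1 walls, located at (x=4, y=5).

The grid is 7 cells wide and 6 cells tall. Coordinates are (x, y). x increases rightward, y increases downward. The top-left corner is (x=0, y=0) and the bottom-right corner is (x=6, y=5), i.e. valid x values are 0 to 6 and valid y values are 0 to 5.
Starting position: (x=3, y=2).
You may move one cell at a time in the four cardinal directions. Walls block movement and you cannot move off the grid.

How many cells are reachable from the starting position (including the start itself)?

Answer: Reachable cells: 41

Derivation:
BFS flood-fill from (x=3, y=2):
  Distance 0: (x=3, y=2)
  Distance 1: (x=3, y=1), (x=2, y=2), (x=4, y=2), (x=3, y=3)
  Distance 2: (x=3, y=0), (x=2, y=1), (x=4, y=1), (x=1, y=2), (x=5, y=2), (x=2, y=3), (x=4, y=3), (x=3, y=4)
  Distance 3: (x=2, y=0), (x=4, y=0), (x=1, y=1), (x=5, y=1), (x=0, y=2), (x=6, y=2), (x=1, y=3), (x=5, y=3), (x=2, y=4), (x=4, y=4), (x=3, y=5)
  Distance 4: (x=1, y=0), (x=5, y=0), (x=0, y=1), (x=6, y=1), (x=0, y=3), (x=6, y=3), (x=1, y=4), (x=5, y=4), (x=2, y=5)
  Distance 5: (x=0, y=0), (x=6, y=0), (x=0, y=4), (x=6, y=4), (x=1, y=5), (x=5, y=5)
  Distance 6: (x=0, y=5), (x=6, y=5)
Total reachable: 41 (grid has 41 open cells total)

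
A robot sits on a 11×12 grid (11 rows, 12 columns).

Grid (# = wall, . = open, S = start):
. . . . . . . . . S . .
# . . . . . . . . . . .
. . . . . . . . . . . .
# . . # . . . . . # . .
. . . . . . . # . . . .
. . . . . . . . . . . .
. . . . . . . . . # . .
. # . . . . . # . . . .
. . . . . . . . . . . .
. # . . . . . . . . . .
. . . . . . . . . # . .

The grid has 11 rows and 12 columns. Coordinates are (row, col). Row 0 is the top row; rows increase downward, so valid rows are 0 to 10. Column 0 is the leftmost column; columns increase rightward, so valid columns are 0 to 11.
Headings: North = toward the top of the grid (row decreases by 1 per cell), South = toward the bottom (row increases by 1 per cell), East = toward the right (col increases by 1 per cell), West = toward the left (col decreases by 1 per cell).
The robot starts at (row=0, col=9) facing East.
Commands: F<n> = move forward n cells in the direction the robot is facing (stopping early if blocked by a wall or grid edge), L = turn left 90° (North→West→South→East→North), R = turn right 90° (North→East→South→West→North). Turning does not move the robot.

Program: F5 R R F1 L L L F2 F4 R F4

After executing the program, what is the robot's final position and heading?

Start: (row=0, col=9), facing East
  F5: move forward 2/5 (blocked), now at (row=0, col=11)
  R: turn right, now facing South
  R: turn right, now facing West
  F1: move forward 1, now at (row=0, col=10)
  L: turn left, now facing South
  L: turn left, now facing East
  L: turn left, now facing North
  F2: move forward 0/2 (blocked), now at (row=0, col=10)
  F4: move forward 0/4 (blocked), now at (row=0, col=10)
  R: turn right, now facing East
  F4: move forward 1/4 (blocked), now at (row=0, col=11)
Final: (row=0, col=11), facing East

Answer: Final position: (row=0, col=11), facing East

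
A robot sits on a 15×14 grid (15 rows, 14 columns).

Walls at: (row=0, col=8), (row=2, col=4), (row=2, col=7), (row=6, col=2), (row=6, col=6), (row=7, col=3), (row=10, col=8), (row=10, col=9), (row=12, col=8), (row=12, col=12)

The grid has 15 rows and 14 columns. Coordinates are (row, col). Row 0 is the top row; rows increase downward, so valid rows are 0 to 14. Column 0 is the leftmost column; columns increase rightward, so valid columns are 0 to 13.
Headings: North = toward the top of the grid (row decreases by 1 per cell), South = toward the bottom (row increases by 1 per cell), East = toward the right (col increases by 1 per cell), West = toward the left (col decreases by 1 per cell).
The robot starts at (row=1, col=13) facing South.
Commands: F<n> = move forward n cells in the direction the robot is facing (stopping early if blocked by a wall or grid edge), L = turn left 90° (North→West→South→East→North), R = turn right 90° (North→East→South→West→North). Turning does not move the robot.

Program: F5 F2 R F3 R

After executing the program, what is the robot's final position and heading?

Answer: Final position: (row=8, col=10), facing North

Derivation:
Start: (row=1, col=13), facing South
  F5: move forward 5, now at (row=6, col=13)
  F2: move forward 2, now at (row=8, col=13)
  R: turn right, now facing West
  F3: move forward 3, now at (row=8, col=10)
  R: turn right, now facing North
Final: (row=8, col=10), facing North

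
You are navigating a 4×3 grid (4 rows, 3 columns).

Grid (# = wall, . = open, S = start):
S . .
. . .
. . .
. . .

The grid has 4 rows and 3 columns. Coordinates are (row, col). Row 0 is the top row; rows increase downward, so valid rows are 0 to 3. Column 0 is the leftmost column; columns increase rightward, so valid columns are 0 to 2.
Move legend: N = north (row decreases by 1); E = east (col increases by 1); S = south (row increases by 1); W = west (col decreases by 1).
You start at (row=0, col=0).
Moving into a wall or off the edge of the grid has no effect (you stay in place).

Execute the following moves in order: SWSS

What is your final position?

Start: (row=0, col=0)
  S (south): (row=0, col=0) -> (row=1, col=0)
  W (west): blocked, stay at (row=1, col=0)
  S (south): (row=1, col=0) -> (row=2, col=0)
  S (south): (row=2, col=0) -> (row=3, col=0)
Final: (row=3, col=0)

Answer: Final position: (row=3, col=0)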